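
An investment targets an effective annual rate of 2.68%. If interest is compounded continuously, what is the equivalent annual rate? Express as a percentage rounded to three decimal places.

Continuous: nominal r satisfies e^r − 1 = 0.0268.
r = ln(1 + 0.0268) = ln(1.0268) = 0.026447 = 2.645%.

2.645%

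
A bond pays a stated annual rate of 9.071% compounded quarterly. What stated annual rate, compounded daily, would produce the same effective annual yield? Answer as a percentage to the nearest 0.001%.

8.971%

EAR = (1 + 0.09071/4)^4 − 1 = 0.093843.
Solve (1 + r/365)^365 = 1.093843: r/365 = 1.093843^(1/365) − 1 = 0.000246, so r = 0.089708 = 8.971%.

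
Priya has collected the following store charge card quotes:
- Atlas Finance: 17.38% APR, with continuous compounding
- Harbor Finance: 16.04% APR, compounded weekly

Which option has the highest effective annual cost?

Atlas Finance: e^0.1738 − 1 = 18.982%
Harbor Finance: (1 + 0.1604/52)^52 − 1 = 17.369%
The highest effective annual rate is Atlas Finance at 18.982%.

Atlas Finance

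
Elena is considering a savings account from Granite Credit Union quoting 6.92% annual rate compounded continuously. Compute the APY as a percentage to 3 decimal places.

7.165%

With continuous compounding, EAR = e^0.0692 − 1.
e^0.0692 = 1.071651, so EAR = 0.071651 = 7.165%.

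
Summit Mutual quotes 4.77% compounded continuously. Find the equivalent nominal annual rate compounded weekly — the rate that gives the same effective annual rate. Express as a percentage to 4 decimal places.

EAR under continuous compounding: e^0.0477 − 1 = 0.048856.
Solve (1 + r/52)^52 = 1.048856: r/52 = 1.048856^(1/52) − 1 = 0.000918, so r = 0.047722 = 4.7722%.

4.7722%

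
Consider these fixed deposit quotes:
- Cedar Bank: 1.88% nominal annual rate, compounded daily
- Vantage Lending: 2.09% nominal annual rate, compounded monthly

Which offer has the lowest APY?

Cedar Bank: (1 + 0.0188/365)^365 − 1 = 1.898%
Vantage Lending: (1 + 0.0209/12)^12 − 1 = 2.110%
The lowest effective annual rate is Cedar Bank at 1.898%.

Cedar Bank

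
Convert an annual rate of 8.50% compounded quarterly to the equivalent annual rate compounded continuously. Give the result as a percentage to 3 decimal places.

8.411%

EAR = (1 + 0.0850/4)^4 − 1 = 0.087748.
Equivalent continuous rate: r = ln(1 + 0.087748) = 0.084109 = 8.411%.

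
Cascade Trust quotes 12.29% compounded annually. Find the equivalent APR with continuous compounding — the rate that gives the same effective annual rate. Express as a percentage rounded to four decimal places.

11.5915%

Compounded annually, EAR = nominal = 0.122900.
Equivalent continuous rate: r = ln(1 + 0.122900) = 0.115915 = 11.5915%.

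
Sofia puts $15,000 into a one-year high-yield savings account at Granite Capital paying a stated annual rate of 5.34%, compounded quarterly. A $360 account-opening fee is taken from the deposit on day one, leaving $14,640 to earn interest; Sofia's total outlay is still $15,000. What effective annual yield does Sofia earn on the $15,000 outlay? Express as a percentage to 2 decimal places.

Value after one year: 14,640 × (1 + 0.0534/4)^4 = 14,640 × 1.054479 = $15,437.57.
Effective yield on the $15,000 outlay: 15,437.57 / 15,000 − 1 = 0.029171 = 2.92%.

2.92%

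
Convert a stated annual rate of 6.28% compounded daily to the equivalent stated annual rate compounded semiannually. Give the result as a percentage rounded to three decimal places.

EAR = (1 + 0.0628/365)^365 − 1 = 0.064808.
Solve (1 + r/2)^2 = 1.064808: r/2 = 1.064808^(1/2) − 1 = 0.031895, so r = 0.063791 = 6.379%.

6.379%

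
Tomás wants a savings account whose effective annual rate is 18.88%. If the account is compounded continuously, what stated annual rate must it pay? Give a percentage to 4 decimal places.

17.2944%

Continuous: nominal r satisfies e^r − 1 = 0.1888.
r = ln(1 + 0.1888) = ln(1.1888) = 0.172944 = 17.2944%.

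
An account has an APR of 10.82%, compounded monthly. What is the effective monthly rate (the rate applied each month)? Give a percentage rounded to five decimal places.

With a nominal annual rate compounded monthly, the periodic rate is the nominal rate divided by 12.
i = 0.1082 / 12 = 0.0090167 = 0.90167%.

0.90167%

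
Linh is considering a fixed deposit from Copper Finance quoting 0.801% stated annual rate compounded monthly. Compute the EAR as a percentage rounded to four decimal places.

0.8039%

EAR = (1 + 0.00801/12)^12 − 1.
= (1 + 0.000668)^12 − 1 = 1.008039 − 1 = 0.8039%.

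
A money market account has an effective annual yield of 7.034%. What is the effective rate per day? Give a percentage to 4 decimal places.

0.0186%

The per-day rate i satisfies (1 + i)^365 = 1 + 0.07034.
i = 1.07034^(1/365) − 1 = 0.0001863 = 0.0186%.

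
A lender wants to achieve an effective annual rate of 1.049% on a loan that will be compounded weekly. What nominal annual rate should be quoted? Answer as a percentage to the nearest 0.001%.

(1 + r/52)^52 − 1 = 0.01049, so 1 + r/52 = 1.01049^(1/52).
r/52 = 0.000201, so r = 0.010436 = 1.044%.

1.044%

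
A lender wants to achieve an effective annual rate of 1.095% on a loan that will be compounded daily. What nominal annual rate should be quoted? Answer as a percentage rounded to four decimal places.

(1 + r/365)^365 − 1 = 0.01095, so 1 + r/365 = 1.01095^(1/365).
r/365 = 0.000030, so r = 0.010891 = 1.0891%.

1.0891%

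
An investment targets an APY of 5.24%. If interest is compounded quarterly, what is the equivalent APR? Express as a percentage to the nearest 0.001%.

(1 + r/4)^4 − 1 = 0.0524, so 1 + r/4 = 1.0524^(1/4).
r/4 = 0.012850, so r = 0.051401 = 5.140%.

5.140%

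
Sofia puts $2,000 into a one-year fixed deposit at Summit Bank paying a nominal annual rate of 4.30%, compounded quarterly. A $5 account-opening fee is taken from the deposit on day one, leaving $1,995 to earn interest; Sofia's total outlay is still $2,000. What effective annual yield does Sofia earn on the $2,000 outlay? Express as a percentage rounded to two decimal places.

4.11%

Value after one year: 1,995 × (1 + 0.0430/4)^4 = 1,995 × 1.043698 = $2,082.18.
Effective yield on the $2,000 outlay: 2,082.18 / 2,000 − 1 = 0.041089 = 4.11%.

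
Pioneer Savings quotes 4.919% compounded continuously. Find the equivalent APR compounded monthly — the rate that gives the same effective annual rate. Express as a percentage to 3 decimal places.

4.929%

EAR under continuous compounding: e^0.04919 − 1 = 0.050420.
Solve (1 + r/12)^12 = 1.050420: r/12 = 1.050420^(1/12) − 1 = 0.004108, so r = 0.049291 = 4.929%.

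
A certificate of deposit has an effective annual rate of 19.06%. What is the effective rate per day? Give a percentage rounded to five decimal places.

The per-day rate i satisfies (1 + i)^365 = 1 + 0.1906.
i = 1.1906^(1/365) − 1 = 0.0004781 = 0.04781%.

0.04781%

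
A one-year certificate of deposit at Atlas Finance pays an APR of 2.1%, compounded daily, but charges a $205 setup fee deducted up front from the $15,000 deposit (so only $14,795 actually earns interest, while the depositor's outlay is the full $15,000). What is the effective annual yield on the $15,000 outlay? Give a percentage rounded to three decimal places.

Value after one year: 14,795 × (1 + 0.021/365)^365 = 14,795 × 1.021221 = $15,108.97.
Effective yield on the $15,000 outlay: 15,108.97 / 15,000 − 1 = 0.007265 = 0.726%.

0.726%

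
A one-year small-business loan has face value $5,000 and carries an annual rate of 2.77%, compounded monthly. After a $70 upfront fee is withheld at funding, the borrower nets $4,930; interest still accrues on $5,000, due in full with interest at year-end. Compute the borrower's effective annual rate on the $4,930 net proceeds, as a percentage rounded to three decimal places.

Amount owed after one year: 5,000 × (1 + 0.0277/12)^12 = 5,000 × 1.028054 = $5,140.27.
Effective rate on net proceeds: 5,140.27 / 4,930 − 1 = 0.042652 = 4.265%.

4.265%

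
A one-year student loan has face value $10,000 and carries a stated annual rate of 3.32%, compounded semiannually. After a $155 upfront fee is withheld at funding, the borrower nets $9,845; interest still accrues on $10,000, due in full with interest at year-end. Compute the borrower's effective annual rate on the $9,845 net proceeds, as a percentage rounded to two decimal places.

4.97%

Amount owed after one year: 10,000 × (1 + 0.0332/2)^2 = 10,000 × 1.033476 = $10,334.76.
Effective rate on net proceeds: 10,334.76 / 9,845 − 1 = 0.049747 = 4.97%.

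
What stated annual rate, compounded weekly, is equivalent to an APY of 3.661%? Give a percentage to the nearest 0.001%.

3.597%

(1 + r/52)^52 − 1 = 0.03661, so 1 + r/52 = 1.03661^(1/52).
r/52 = 0.000692, so r = 0.035968 = 3.597%.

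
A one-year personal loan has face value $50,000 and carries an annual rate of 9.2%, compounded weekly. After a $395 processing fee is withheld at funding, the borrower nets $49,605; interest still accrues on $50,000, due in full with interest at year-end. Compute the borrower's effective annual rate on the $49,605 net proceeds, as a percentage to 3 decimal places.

Amount owed after one year: 50,000 × (1 + 0.092/52)^52 = 50,000 × 1.096276 = $54,813.79.
Effective rate on net proceeds: 54,813.79 / 49,605 − 1 = 0.105005 = 10.501%.

10.501%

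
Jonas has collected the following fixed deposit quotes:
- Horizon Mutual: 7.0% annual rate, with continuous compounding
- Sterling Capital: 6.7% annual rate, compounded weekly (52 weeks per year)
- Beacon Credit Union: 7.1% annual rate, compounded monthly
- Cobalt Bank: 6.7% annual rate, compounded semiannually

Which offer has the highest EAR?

Beacon Credit Union

Horizon Mutual: e^0.070 − 1 = 7.251%
Sterling Capital: (1 + 0.067/52)^52 − 1 = 6.925%
Beacon Credit Union: (1 + 0.071/12)^12 − 1 = 7.336%
Cobalt Bank: (1 + 0.067/2)^2 − 1 = 6.812%
The highest effective annual rate is Beacon Credit Union at 7.336%.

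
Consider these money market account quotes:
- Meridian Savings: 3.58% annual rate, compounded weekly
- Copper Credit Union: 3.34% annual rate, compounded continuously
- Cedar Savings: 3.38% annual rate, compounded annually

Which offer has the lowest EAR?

Cedar Savings

Meridian Savings: (1 + 0.0358/52)^52 − 1 = 3.644%
Copper Credit Union: e^0.0334 − 1 = 3.396%
Cedar Savings: compounded annually, EAR = 3.380%
The lowest effective annual rate is Cedar Savings at 3.380%.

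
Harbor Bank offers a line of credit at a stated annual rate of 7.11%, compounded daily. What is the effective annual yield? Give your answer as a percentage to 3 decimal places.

7.368%

EAR = (1 + 0.0711/365)^365 − 1.
= (1 + 0.000195)^365 − 1 = 1.073681 − 1 = 7.368%.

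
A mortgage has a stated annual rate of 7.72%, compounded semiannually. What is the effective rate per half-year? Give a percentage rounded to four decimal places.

With a nominal annual rate compounded semiannually, the periodic rate is the nominal rate divided by 2.
i = 0.0772 / 2 = 0.0386000 = 3.8600%.

3.8600%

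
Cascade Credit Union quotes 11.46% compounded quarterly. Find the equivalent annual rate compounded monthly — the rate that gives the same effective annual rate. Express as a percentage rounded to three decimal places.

11.352%

EAR = (1 + 0.1146/4)^4 − 1 = 0.119620.
Solve (1 + r/12)^12 = 1.119620: r/12 = 1.119620^(1/12) − 1 = 0.009460, so r = 0.113523 = 11.352%.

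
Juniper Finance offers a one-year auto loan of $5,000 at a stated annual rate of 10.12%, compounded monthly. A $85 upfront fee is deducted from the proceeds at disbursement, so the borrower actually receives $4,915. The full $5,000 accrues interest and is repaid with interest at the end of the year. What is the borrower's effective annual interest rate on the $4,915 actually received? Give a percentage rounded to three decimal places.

12.516%

Amount owed after one year: 5,000 × (1 + 0.1012/12)^12 = 5,000 × 1.106028 = $5,530.14.
Effective rate on net proceeds: 5,530.14 / 4,915 − 1 = 0.125156 = 12.516%.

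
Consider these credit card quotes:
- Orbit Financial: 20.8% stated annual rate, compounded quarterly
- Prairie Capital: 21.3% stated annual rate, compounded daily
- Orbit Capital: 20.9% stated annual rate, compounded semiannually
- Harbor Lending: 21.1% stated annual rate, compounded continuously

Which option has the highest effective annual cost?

Orbit Financial: (1 + 0.208/4)^4 − 1 = 22.479%
Prairie Capital: (1 + 0.213/365)^365 − 1 = 23.731%
Orbit Capital: (1 + 0.209/2)^2 − 1 = 21.992%
Harbor Lending: e^0.211 − 1 = 23.491%
The highest effective annual rate is Prairie Capital at 23.731%.

Prairie Capital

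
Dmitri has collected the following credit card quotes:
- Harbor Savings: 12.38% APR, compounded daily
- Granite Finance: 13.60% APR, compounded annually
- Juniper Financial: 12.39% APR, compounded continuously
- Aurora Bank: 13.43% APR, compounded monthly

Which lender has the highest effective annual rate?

Harbor Savings: (1 + 0.1238/365)^365 − 1 = 13.177%
Granite Finance: compounded annually, EAR = 13.600%
Juniper Financial: e^0.1239 − 1 = 13.190%
Aurora Bank: (1 + 0.1343/12)^12 − 1 = 14.288%
The highest effective annual rate is Aurora Bank at 14.288%.

Aurora Bank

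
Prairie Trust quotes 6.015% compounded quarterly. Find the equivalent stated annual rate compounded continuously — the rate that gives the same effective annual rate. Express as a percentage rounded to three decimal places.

5.970%

EAR = (1 + 0.06015/4)^4 − 1 = 0.061520.
Equivalent continuous rate: r = ln(1 + 0.061520) = 0.059702 = 5.970%.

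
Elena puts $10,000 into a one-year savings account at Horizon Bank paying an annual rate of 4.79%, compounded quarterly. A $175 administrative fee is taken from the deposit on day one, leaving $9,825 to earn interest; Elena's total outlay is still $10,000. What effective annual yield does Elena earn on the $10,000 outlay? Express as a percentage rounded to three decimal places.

Value after one year: 9,825 × (1 + 0.0479/4)^4 = 9,825 × 1.048767 = $10,304.14.
Effective yield on the $10,000 outlay: 10,304.14 / 10,000 − 1 = 0.030414 = 3.041%.

3.041%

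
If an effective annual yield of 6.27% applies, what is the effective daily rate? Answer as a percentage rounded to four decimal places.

0.0167%

The per-day rate i satisfies (1 + i)^365 = 1 + 0.0627.
i = 1.0627^(1/365) − 1 = 0.0001666 = 0.0167%.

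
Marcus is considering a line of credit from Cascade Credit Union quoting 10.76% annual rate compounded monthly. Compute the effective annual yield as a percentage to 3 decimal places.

EAR = (1 + 0.1076/12)^12 − 1.
= 1.113068 − 1 = 11.307%.

11.307%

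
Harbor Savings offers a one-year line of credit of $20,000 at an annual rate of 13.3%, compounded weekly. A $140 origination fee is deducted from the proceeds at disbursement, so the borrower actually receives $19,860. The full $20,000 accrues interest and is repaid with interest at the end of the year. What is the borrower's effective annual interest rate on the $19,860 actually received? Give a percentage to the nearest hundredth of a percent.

Amount owed after one year: 20,000 × (1 + 0.133/52)^52 = 20,000 × 1.142056 = $22,841.12.
Effective rate on net proceeds: 22,841.12 / 19,860 − 1 = 0.150107 = 15.01%.

15.01%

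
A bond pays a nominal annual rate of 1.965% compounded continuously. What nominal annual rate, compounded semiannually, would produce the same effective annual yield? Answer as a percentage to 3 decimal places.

EAR under continuous compounding: e^0.01965 − 1 = 0.019844.
Solve (1 + r/2)^2 = 1.019844: r/2 = 1.019844^(1/2) − 1 = 0.009873, so r = 0.019747 = 1.975%.

1.975%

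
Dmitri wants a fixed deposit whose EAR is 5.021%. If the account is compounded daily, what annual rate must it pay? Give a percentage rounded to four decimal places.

4.8993%

(1 + r/365)^365 − 1 = 0.05021, so 1 + r/365 = 1.05021^(1/365).
r/365 = 0.000134, so r = 0.048993 = 4.8993%.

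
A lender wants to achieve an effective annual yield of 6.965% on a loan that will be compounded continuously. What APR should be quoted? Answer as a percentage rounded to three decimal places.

6.733%

Continuous: nominal r satisfies e^r − 1 = 0.06965.
r = ln(1 + 0.06965) = ln(1.06965) = 0.067331 = 6.733%.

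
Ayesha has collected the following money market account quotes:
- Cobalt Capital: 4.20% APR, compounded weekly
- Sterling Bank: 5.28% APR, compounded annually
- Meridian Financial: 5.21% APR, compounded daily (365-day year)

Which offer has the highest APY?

Cobalt Capital: (1 + 0.0420/52)^52 − 1 = 4.288%
Sterling Bank: compounded annually, EAR = 5.280%
Meridian Financial: (1 + 0.0521/365)^365 − 1 = 5.348%
The highest effective annual rate is Meridian Financial at 5.348%.

Meridian Financial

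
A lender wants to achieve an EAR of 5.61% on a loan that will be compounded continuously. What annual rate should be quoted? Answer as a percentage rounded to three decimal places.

Continuous: nominal r satisfies e^r − 1 = 0.0561.
r = ln(1 + 0.0561) = ln(1.0561) = 0.054583 = 5.458%.

5.458%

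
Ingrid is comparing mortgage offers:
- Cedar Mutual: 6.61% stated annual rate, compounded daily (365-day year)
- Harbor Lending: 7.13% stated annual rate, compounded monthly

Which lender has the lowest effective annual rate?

Cedar Mutual: (1 + 0.0661/365)^365 − 1 = 6.833%
Harbor Lending: (1 + 0.0713/12)^12 − 1 = 7.368%
The lowest effective annual rate is Cedar Mutual at 6.833%.

Cedar Mutual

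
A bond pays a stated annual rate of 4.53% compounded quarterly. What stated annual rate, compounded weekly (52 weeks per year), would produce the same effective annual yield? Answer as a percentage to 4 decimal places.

4.5065%

EAR = (1 + 0.0453/4)^4 − 1 = 0.046075.
Solve (1 + r/52)^52 = 1.046075: r/52 = 1.046075^(1/52) − 1 = 0.000867, so r = 0.045065 = 4.5065%.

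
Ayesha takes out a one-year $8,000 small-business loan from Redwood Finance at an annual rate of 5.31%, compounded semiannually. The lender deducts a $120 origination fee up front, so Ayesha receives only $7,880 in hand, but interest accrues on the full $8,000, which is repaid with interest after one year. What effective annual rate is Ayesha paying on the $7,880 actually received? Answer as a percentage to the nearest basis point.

Amount owed after one year: 8,000 × (1 + 0.0531/2)^2 = 8,000 × 1.053805 = $8,430.44.
Effective rate on net proceeds: 8,430.44 / 7,880 − 1 = 0.069853 = 6.99%.

6.99%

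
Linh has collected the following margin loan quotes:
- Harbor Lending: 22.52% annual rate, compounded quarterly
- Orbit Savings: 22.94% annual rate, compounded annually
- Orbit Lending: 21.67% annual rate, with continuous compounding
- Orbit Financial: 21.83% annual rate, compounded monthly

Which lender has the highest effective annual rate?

Harbor Lending: (1 + 0.2252/4)^4 − 1 = 24.494%
Orbit Savings: compounded annually, EAR = 22.940%
Orbit Lending: e^0.2167 − 1 = 24.197%
Orbit Financial: (1 + 0.2183/12)^12 − 1 = 24.152%
The highest effective annual rate is Harbor Lending at 24.494%.

Harbor Lending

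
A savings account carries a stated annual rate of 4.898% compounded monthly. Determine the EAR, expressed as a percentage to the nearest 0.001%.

5.009%

EAR = (1 + 0.04898/12)^12 − 1.
= (1 + 0.004082)^12 − 1 = 1.050095 − 1 = 5.009%.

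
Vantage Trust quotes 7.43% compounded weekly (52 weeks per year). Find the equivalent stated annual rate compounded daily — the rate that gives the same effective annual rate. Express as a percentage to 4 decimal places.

7.4255%

EAR = (1 + 0.0743/52)^52 − 1 = 0.077073.
Solve (1 + r/365)^365 = 1.077073: r/365 = 1.077073^(1/365) − 1 = 0.000203, so r = 0.074255 = 7.4255%.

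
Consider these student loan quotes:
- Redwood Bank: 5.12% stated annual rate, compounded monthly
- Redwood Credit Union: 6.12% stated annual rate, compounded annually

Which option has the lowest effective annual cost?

Redwood Bank

Redwood Bank: (1 + 0.0512/12)^12 − 1 = 5.242%
Redwood Credit Union: compounded annually, EAR = 6.120%
The lowest effective annual rate is Redwood Bank at 5.242%.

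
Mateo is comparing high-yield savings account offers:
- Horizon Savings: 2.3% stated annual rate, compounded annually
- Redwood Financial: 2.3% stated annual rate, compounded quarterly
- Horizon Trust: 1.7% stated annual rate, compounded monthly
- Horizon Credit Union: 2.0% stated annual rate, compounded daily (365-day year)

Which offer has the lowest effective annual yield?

Horizon Savings: compounded annually, EAR = 2.300%
Redwood Financial: (1 + 0.023/4)^4 − 1 = 2.320%
Horizon Trust: (1 + 0.017/12)^12 − 1 = 1.713%
Horizon Credit Union: (1 + 0.020/365)^365 − 1 = 2.020%
The lowest effective annual rate is Horizon Trust at 1.713%.

Horizon Trust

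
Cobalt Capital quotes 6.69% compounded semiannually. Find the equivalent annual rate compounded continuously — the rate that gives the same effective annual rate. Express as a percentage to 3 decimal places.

6.581%

EAR = (1 + 0.0669/2)^2 − 1 = 0.068019.
Equivalent continuous rate: r = ln(1 + 0.068019) = 0.065805 = 6.581%.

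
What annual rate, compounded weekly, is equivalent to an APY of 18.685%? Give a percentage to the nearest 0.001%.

17.159%

(1 + r/52)^52 − 1 = 0.18685, so 1 + r/52 = 1.18685^(1/52).
r/52 = 0.003300, so r = 0.171585 = 17.159%.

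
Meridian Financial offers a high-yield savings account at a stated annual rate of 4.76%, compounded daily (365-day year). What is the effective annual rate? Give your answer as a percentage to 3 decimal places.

EAR = (1 + 0.0476/365)^365 − 1.
= 1.048748 − 1 = 4.875%.

4.875%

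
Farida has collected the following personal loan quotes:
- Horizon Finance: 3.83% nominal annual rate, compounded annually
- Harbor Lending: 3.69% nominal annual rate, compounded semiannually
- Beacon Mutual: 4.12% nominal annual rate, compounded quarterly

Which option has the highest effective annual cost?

Horizon Finance: compounded annually, EAR = 3.830%
Harbor Lending: (1 + 0.0369/2)^2 − 1 = 3.724%
Beacon Mutual: (1 + 0.0412/4)^4 − 1 = 4.184%
The highest effective annual rate is Beacon Mutual at 4.184%.

Beacon Mutual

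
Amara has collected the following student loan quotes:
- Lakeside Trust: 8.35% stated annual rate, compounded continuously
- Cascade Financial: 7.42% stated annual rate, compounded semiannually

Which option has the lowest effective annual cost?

Cascade Financial

Lakeside Trust: e^0.0835 − 1 = 8.709%
Cascade Financial: (1 + 0.0742/2)^2 − 1 = 7.558%
The lowest effective annual rate is Cascade Financial at 7.558%.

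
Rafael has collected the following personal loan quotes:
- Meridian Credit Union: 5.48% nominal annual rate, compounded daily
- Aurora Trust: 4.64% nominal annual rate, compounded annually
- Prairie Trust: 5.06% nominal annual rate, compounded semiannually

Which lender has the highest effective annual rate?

Meridian Credit Union: (1 + 0.0548/365)^365 − 1 = 5.632%
Aurora Trust: compounded annually, EAR = 4.640%
Prairie Trust: (1 + 0.0506/2)^2 − 1 = 5.124%
The highest effective annual rate is Meridian Credit Union at 5.632%.

Meridian Credit Union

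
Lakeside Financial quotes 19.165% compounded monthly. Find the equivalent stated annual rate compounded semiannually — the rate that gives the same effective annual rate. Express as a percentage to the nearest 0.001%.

EAR = (1 + 0.19165/12)^12 − 1 = 0.209414.
Solve (1 + r/2)^2 = 1.209414: r/2 = 1.209414^(1/2) − 1 = 0.099733, so r = 0.199467 = 19.947%.

19.947%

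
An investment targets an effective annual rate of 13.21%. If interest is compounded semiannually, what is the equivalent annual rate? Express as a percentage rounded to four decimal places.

12.8004%

(1 + r/2)^2 − 1 = 0.1321, so 1 + r/2 = 1.1321^(1/2).
r/2 = 0.064002, so r = 0.128004 = 12.8004%.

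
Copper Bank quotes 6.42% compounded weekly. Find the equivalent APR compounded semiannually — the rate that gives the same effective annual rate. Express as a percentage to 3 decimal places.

EAR = (1 + 0.0642/52)^52 − 1 = 0.066263.
Solve (1 + r/2)^2 = 1.066263: r/2 = 1.066263^(1/2) − 1 = 0.032600, so r = 0.065201 = 6.520%.

6.520%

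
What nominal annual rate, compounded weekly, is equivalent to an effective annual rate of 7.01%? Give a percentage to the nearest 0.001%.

6.780%

(1 + r/52)^52 − 1 = 0.0701, so 1 + r/52 = 1.0701^(1/52).
r/52 = 0.001304, so r = 0.067796 = 6.780%.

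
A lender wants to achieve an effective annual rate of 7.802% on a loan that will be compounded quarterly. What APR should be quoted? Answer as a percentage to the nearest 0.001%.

(1 + r/4)^4 − 1 = 0.07802, so 1 + r/4 = 1.07802^(1/4).
r/4 = 0.018959, so r = 0.075836 = 7.584%.

7.584%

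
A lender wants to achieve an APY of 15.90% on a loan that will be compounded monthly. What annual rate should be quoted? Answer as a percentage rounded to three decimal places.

(1 + r/12)^12 − 1 = 0.1590, so 1 + r/12 = 1.1590^(1/12).
r/12 = 0.012372, so r = 0.148469 = 14.847%.

14.847%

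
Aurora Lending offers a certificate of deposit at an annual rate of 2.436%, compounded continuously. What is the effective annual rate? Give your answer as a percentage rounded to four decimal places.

2.4659%

With continuous compounding, EAR = e^0.02436 − 1.
e^0.02436 = 1.024659, so EAR = 0.024659 = 2.4659%.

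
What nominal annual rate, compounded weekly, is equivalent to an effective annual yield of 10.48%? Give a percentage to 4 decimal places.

9.9760%

(1 + r/52)^52 − 1 = 0.1048, so 1 + r/52 = 1.1048^(1/52).
r/52 = 0.001918, so r = 0.099760 = 9.9760%.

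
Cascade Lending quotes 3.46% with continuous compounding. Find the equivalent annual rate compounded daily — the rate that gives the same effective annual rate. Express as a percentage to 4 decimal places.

3.4602%

EAR under continuous compounding: e^0.0346 − 1 = 0.035206.
Solve (1 + r/365)^365 = 1.035206: r/365 = 1.035206^(1/365) − 1 = 0.000095, so r = 0.034602 = 3.4602%.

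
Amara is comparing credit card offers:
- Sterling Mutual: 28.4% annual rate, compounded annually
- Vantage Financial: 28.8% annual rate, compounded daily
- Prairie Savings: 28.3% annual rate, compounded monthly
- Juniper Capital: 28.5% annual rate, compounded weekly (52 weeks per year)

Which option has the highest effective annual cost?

Sterling Mutual: compounded annually, EAR = 28.400%
Vantage Financial: (1 + 0.288/365)^365 − 1 = 33.361%
Prairie Savings: (1 + 0.283/12)^12 − 1 = 32.275%
Juniper Capital: (1 + 0.285/52)^52 − 1 = 32.873%
The highest effective annual rate is Vantage Financial at 33.361%.

Vantage Financial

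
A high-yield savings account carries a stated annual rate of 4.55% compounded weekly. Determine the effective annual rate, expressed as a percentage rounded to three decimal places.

4.653%

EAR = (1 + 0.0455/52)^52 − 1.
= (1 + 0.000875)^52 − 1 = 1.046530 − 1 = 4.653%.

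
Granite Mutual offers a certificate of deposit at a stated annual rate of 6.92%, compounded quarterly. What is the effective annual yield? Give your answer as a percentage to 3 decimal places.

EAR = (1 + 0.0692/4)^4 − 1.
= (1 + 0.017300)^4 − 1 = 1.071017 − 1 = 7.102%.

7.102%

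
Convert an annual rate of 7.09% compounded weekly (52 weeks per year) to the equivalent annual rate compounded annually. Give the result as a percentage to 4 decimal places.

EAR = (1 + 0.0709/52)^52 − 1 = 0.073422.
Compounded annually, the equivalent nominal rate is the EAR itself: 7.3422%.

7.3422%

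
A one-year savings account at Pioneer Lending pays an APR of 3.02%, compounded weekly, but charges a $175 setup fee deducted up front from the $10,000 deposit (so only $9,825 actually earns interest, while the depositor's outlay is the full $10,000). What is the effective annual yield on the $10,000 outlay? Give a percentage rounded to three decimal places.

Value after one year: 9,825 × (1 + 0.0302/52)^52 = 9,825 × 1.030652 = $10,126.15.
Effective yield on the $10,000 outlay: 10,126.15 / 10,000 − 1 = 0.012615 = 1.262%.

1.262%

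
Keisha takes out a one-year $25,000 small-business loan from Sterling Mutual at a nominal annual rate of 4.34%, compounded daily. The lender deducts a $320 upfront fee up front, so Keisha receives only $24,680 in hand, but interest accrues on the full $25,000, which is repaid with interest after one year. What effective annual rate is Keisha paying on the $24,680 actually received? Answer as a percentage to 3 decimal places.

5.789%

Amount owed after one year: 25,000 × (1 + 0.0434/365)^365 = 25,000 × 1.044353 = $26,108.82.
Effective rate on net proceeds: 26,108.82 / 24,680 − 1 = 0.057894 = 5.789%.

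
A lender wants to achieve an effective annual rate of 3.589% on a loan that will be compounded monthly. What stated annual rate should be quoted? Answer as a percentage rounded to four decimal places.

3.5313%

(1 + r/12)^12 − 1 = 0.03589, so 1 + r/12 = 1.03589^(1/12).
r/12 = 0.002943, so r = 0.035313 = 3.5313%.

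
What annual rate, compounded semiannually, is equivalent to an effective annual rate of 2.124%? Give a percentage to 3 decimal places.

2.113%

(1 + r/2)^2 − 1 = 0.02124, so 1 + r/2 = 1.02124^(1/2).
r/2 = 0.010564, so r = 0.021128 = 2.113%.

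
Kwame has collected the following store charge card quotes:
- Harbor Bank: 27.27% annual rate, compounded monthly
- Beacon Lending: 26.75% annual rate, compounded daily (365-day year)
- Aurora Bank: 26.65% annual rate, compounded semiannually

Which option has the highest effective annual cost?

Harbor Bank

Harbor Bank: (1 + 0.2727/12)^12 − 1 = 30.950%
Beacon Lending: (1 + 0.2675/365)^365 − 1 = 30.657%
Aurora Bank: (1 + 0.2665/2)^2 − 1 = 28.426%
The highest effective annual rate is Harbor Bank at 30.950%.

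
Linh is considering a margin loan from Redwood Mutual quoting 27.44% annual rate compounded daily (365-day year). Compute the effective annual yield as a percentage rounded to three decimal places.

EAR = (1 + 0.2744/365)^365 − 1.
= (1 + 0.000752)^365 − 1 = 1.315605 − 1 = 31.561%.

31.561%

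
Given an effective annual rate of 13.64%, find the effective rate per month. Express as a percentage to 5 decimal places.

1.07124%

The per-month rate i satisfies (1 + i)^12 = 1 + 0.1364.
i = 1.1364^(1/12) − 1 = 0.0107124 = 1.07124%.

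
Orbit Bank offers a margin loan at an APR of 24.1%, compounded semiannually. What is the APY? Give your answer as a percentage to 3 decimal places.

EAR = (1 + 0.241/2)^2 − 1.
= (1 + 0.120500)^2 − 1 = 1.255520 − 1 = 25.552%.

25.552%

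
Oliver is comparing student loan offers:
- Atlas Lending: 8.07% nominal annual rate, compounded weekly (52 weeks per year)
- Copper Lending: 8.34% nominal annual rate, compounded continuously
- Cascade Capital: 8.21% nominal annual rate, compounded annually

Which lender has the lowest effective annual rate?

Cascade Capital

Atlas Lending: (1 + 0.0807/52)^52 − 1 = 8.398%
Copper Lending: e^0.0834 − 1 = 8.698%
Cascade Capital: compounded annually, EAR = 8.210%
The lowest effective annual rate is Cascade Capital at 8.210%.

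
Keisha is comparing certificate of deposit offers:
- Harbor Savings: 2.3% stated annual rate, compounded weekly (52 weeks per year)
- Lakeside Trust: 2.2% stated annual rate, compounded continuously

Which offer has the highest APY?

Harbor Savings: (1 + 0.023/52)^52 − 1 = 2.326%
Lakeside Trust: e^0.022 − 1 = 2.224%
The highest effective annual rate is Harbor Savings at 2.326%.

Harbor Savings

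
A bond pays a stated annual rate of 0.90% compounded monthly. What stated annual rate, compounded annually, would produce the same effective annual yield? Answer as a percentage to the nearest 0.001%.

0.904%

EAR = (1 + 0.0090/12)^12 − 1 = 0.009037.
Compounded annually, the equivalent nominal rate is the EAR itself: 0.904%.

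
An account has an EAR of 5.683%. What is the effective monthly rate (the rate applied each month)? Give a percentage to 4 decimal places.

0.4617%

The per-month rate i satisfies (1 + i)^12 = 1 + 0.05683.
i = 1.05683^(1/12) − 1 = 0.0046168 = 0.4617%.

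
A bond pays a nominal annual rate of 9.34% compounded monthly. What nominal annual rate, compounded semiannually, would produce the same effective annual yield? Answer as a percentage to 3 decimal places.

EAR = (1 + 0.0934/12)^12 − 1 = 0.097504.
Solve (1 + r/2)^2 = 1.097504: r/2 = 1.097504^(1/2) − 1 = 0.047618, so r = 0.095236 = 9.524%.

9.524%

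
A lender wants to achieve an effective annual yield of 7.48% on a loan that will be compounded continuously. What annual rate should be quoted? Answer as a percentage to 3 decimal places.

7.213%

Continuous: nominal r satisfies e^r − 1 = 0.0748.
r = ln(1 + 0.0748) = ln(1.0748) = 0.072135 = 7.213%.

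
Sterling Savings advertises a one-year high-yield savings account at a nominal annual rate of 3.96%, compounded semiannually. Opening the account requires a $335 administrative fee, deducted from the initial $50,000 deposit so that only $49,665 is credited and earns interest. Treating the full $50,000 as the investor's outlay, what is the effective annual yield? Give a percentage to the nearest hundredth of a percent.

Value after one year: 49,665 × (1 + 0.0396/2)^2 = 49,665 × 1.039992 = $51,651.20.
Effective yield on the $50,000 outlay: 51,651.20 / 50,000 − 1 = 0.033024 = 3.30%.

3.30%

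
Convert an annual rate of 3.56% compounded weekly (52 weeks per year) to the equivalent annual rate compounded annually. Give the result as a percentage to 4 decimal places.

3.6229%

EAR = (1 + 0.0356/52)^52 − 1 = 0.036229.
Compounded annually, the equivalent nominal rate is the EAR itself: 3.6229%.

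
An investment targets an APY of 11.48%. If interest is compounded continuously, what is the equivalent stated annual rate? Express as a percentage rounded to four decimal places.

10.8675%

Continuous: nominal r satisfies e^r − 1 = 0.1148.
r = ln(1 + 0.1148) = ln(1.1148) = 0.108675 = 10.8675%.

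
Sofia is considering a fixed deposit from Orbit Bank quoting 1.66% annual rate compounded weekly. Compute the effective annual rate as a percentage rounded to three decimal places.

EAR = (1 + 0.0166/52)^52 − 1.
= (1 + 0.000319)^52 − 1 = 1.016736 − 1 = 1.674%.

1.674%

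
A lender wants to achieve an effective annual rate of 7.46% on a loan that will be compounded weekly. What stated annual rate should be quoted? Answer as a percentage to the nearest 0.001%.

7.200%

(1 + r/52)^52 − 1 = 0.0746, so 1 + r/52 = 1.0746^(1/52).
r/52 = 0.001385, so r = 0.071998 = 7.200%.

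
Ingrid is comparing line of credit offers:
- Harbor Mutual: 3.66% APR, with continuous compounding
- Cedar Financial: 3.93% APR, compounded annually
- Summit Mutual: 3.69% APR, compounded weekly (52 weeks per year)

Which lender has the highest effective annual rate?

Cedar Financial

Harbor Mutual: e^0.0366 − 1 = 3.728%
Cedar Financial: compounded annually, EAR = 3.930%
Summit Mutual: (1 + 0.0369/52)^52 − 1 = 3.758%
The highest effective annual rate is Cedar Financial at 3.930%.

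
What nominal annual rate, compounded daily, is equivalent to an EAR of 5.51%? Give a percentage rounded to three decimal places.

(1 + r/365)^365 − 1 = 0.0551, so 1 + r/365 = 1.0551^(1/365).
r/365 = 0.000147, so r = 0.053639 = 5.364%.

5.364%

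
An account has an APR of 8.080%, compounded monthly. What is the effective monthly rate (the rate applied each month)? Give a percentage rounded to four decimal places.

With a nominal annual rate compounded monthly, the periodic rate is the nominal rate divided by 12.
i = 0.08080 / 12 = 0.0067333 = 0.6733%.

0.6733%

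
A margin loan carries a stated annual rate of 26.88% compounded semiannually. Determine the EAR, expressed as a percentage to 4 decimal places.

EAR = (1 + 0.2688/2)^2 − 1.
= 1.286863 − 1 = 28.6863%.

28.6863%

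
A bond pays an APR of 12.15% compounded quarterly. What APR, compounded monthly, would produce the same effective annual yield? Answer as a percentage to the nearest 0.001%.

12.029%

EAR = (1 + 0.1215/4)^4 − 1 = 0.127149.
Solve (1 + r/12)^12 = 1.127149: r/12 = 1.127149^(1/12) − 1 = 0.010024, so r = 0.120290 = 12.029%.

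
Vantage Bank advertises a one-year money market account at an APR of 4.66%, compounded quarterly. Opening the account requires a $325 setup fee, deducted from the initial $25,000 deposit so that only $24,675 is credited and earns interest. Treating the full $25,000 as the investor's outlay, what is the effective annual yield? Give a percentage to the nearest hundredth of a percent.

Value after one year: 24,675 × (1 + 0.0466/4)^4 = 24,675 × 1.047421 = $25,845.11.
Effective yield on the $25,000 outlay: 25,845.11 / 25,000 − 1 = 0.033804 = 3.38%.

3.38%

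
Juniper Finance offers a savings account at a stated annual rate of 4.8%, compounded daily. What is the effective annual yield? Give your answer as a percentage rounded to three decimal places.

EAR = (1 + 0.048/365)^365 − 1.
= 1.049167 − 1 = 4.917%.

4.917%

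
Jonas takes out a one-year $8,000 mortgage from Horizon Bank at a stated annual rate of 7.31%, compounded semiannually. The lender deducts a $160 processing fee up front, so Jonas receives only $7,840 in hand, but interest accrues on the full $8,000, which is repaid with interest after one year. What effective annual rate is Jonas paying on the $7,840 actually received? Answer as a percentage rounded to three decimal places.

9.636%

Amount owed after one year: 8,000 × (1 + 0.0731/2)^2 = 8,000 × 1.074436 = $8,595.49.
Effective rate on net proceeds: 8,595.49 / 7,840 − 1 = 0.096363 = 9.636%.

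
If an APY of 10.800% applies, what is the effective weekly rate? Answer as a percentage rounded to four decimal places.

The per-week rate i satisfies (1 + i)^52 = 1 + 0.10800.
i = 1.10800^(1/52) − 1 = 0.0019742 = 0.1974%.

0.1974%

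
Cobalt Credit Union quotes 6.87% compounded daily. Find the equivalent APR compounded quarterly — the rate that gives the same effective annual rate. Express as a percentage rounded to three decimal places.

6.929%

EAR = (1 + 0.0687/365)^365 − 1 = 0.071108.
Solve (1 + r/4)^4 = 1.071108: r/4 = 1.071108^(1/4) − 1 = 0.017322, so r = 0.069287 = 6.929%.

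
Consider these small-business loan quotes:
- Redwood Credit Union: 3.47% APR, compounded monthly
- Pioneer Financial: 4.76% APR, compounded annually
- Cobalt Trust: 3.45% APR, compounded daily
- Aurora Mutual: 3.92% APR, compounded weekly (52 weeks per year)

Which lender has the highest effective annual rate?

Pioneer Financial

Redwood Credit Union: (1 + 0.0347/12)^12 − 1 = 3.526%
Pioneer Financial: compounded annually, EAR = 4.760%
Cobalt Trust: (1 + 0.0345/365)^365 − 1 = 3.510%
Aurora Mutual: (1 + 0.0392/52)^52 − 1 = 3.996%
The highest effective annual rate is Pioneer Financial at 4.760%.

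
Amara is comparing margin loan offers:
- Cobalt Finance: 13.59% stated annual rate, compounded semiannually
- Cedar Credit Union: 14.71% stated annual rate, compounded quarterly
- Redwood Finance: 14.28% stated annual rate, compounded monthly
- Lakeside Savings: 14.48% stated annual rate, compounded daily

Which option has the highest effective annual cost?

Cobalt Finance: (1 + 0.1359/2)^2 − 1 = 14.052%
Cedar Credit Union: (1 + 0.1471/4)^4 − 1 = 15.542%
Redwood Finance: (1 + 0.1428/12)^12 − 1 = 15.253%
Lakeside Savings: (1 + 0.1448/365)^365 − 1 = 15.578%
The highest effective annual rate is Lakeside Savings at 15.578%.

Lakeside Savings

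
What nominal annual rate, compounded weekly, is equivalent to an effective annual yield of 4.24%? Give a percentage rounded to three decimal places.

(1 + r/52)^52 − 1 = 0.0424, so 1 + r/52 = 1.0424^(1/52).
r/52 = 0.000799, so r = 0.041542 = 4.154%.

4.154%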